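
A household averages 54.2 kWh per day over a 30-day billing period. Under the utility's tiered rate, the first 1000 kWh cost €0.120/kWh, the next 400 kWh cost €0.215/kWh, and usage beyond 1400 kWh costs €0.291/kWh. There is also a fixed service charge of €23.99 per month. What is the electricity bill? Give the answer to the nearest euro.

€296

Usage = 54.2 kWh/day × 30 days = 1626 kWh
First 1000 kWh × €0.120 = €120.00
Next 400 kWh × €0.215 = €86.00
Remaining 226 kWh × €0.291 = €65.77
Energy charge = €271.77; + service €23.99 = €295.76 ≈ €296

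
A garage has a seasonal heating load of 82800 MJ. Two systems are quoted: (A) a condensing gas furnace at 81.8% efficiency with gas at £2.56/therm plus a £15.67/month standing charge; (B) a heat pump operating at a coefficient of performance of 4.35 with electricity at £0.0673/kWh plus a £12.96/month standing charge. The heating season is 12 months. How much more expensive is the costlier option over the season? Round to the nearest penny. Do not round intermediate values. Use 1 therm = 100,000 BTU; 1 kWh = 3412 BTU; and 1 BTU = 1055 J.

Heat load = 82800 MJ = 82,800,000,000 J / 1055 = 78,483,412 BTU
Gas: input = 78,483,412 / 0.818 = 95,945,492 BTU = 959.5 therm → 959.5 × £2.56 = £2,456.20; + 12 × £15.67 standing = £2,644.24
Heat pump: 78,483,412 BTU / 3412 = 23,000 kWh heat; / 4.35 = 5,288 kWh in → × £0.0673 = £355.87; + 12 × £12.96 standing = £511.39
Difference = |£2,644.24 − £511.39| = £2,132.85

£2132.85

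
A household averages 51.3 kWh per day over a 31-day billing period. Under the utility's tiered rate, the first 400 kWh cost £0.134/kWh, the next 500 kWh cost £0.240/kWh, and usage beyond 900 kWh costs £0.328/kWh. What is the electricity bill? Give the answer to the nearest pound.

£400

Usage = 51.3 kWh/day × 31 days = 1590.3 kWh
First 400 kWh × £0.134 = £53.60
Next 500 kWh × £0.240 = £120.00
Remaining 690.3 kWh × £0.328 = £226.42
Total = £400.02 ≈ £400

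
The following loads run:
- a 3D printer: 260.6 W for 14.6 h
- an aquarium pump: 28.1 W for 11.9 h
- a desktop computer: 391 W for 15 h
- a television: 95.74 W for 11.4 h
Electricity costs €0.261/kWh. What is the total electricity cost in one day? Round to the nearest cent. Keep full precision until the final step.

3D printer: 260.6 W × 14.6 h = 3,805 Wh = 3.805 kWh
aquarium pump: 28.1 W × 11.9 h = 334 Wh = 0.3344 kWh
desktop computer: 391 W × 15 h = 5,865 Wh = 5.865 kWh
television: 95.74 W × 11.4 h = 1,091 Wh = 1.091 kWh
Total energy = 3.805 + 0.3344 + 5.865 + 1.091 = 11.1 kWh
Cost = 11.1 kWh × €0.261 = €2.90

€2.90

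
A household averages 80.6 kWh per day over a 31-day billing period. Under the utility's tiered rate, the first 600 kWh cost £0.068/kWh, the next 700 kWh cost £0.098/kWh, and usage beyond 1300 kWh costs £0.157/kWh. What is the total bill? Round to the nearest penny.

Usage = 80.6 kWh/day × 31 days = 2498.6 kWh
First 600 kWh × £0.068 = £40.80
Next 700 kWh × £0.098 = £68.60
Remaining 1198.6 kWh × £0.157 = £188.18
Total = £297.58

£297.58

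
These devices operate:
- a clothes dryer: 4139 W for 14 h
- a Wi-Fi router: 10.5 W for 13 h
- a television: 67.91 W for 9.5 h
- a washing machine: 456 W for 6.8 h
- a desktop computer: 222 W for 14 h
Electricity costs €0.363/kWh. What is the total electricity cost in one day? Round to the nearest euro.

€24

clothes dryer: 4139 W × 14 h = 57,946 Wh = 57.95 kWh
Wi-Fi router: 10.5 W × 13 h = 136 Wh = 0.1365 kWh
television: 67.91 W × 9.5 h = 645 Wh = 0.6451 kWh
washing machine: 456 W × 6.8 h = 3,101 Wh = 3.101 kWh
desktop computer: 222 W × 14 h = 3,108 Wh = 3.108 kWh
Total energy = 57.95 + 0.1365 + 0.6451 + 3.101 + 3.108 = 64.94 kWh
Cost = 64.94 kWh × €0.363 = €23.57 ≈ €24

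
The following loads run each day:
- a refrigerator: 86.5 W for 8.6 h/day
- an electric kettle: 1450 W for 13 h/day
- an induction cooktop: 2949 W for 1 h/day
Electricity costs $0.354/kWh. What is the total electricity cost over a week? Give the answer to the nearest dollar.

$56

refrigerator: 86.5 W × 8.6 h × 7 d = 5,207 Wh = 5.207 kWh
electric kettle: 1450 W × 13 h × 7 d = 131,950 Wh = 131.9 kWh
induction cooktop: 2949 W × 1 h × 7 d = 20,643 Wh = 20.64 kWh
Total energy = 5.207 + 131.9 + 20.64 = 157.8 kWh
Cost = 157.8 kWh × $0.354 = $55.86 ≈ $56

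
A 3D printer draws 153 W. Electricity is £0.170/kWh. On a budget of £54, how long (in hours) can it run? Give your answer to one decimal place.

2076.1 h

Energy budget = £54 / £0.170 per kWh = 317.6 kWh = 317,647 Wh
Runtime = 317,647 Wh / 153 W = 2,076 h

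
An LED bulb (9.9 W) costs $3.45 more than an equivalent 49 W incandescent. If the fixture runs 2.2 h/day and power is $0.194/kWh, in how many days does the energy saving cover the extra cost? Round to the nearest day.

Power saved = 49 − 9.9 = 39.1 W
Daily energy saved = 39.1 W × 2.2 h = 86.02 Wh = 0.08602 kWh
Daily savings = 0.08602 × $0.194 = $0.0167
Payback = $3.45 / $0.0167 per day = 206.7 days

207 days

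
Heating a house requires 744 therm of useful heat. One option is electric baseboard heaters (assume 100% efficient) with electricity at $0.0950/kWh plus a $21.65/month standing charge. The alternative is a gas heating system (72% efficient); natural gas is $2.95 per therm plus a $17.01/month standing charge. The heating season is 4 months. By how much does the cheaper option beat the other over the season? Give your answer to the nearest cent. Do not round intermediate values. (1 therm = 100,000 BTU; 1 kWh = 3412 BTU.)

$958.26

Heat load = 744 therm × 100,000 = 74,400,000 BTU
Gas: input = 74,400,000 / 0.72 = 103,333,333 BTU = 1,033 therm → 1,033 × $2.95 = $3,048.33; + 4 × $17.01 standing = $3,116.37
Electric: 74,400,000 BTU / 3412 = 21,810 kWh → × $0.0950 = $2,071.51; + 4 × $21.65 standing = $2,158.11
Difference = |$3,116.37 − $2,158.11| = $958.26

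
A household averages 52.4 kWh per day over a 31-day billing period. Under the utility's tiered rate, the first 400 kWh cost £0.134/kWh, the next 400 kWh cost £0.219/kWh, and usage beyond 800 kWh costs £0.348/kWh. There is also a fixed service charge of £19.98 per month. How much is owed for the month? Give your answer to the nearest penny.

£448.07

Usage = 52.4 kWh/day × 31 days = 1624.4 kWh
First 400 kWh × £0.134 = £53.60
Next 400 kWh × £0.219 = £87.60
Remaining 824.4 kWh × £0.348 = £286.89
Energy charge = £428.09; + service £19.98 = £448.07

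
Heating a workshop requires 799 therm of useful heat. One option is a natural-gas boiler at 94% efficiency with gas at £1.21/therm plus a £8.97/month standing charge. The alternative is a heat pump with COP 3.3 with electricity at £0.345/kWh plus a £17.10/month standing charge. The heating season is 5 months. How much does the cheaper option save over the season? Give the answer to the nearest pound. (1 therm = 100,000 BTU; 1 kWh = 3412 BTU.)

Heat load = 799 therm × 100,000 = 79,900,000 BTU
Gas: input = 79,900,000 / 0.94 = 85,000,000 BTU = 850 therm → 850 × £1.21 = £1,028.50; + 5 × £8.97 standing = £1,073.35
Heat pump: 79,900,000 BTU / 3412 = 23,420 kWh heat; / 3.3 = 7,096 kWh in → × £0.345 = £2,448.18; + 5 × £17.10 standing = £2,533.68
Difference = |£1,073.35 − £2,533.68| = £1,460.33 ≈ £1460

£1460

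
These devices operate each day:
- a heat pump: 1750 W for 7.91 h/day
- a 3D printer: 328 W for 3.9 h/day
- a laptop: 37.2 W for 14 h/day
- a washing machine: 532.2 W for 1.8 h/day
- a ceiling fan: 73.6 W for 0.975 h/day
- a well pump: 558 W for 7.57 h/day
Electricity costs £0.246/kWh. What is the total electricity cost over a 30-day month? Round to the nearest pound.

heat pump: 1750 W × 7.91 h × 30 d = 415,275 Wh = 415.3 kWh
3D printer: 328 W × 3.9 h × 30 d = 38,376 Wh = 38.38 kWh
laptop: 37.2 W × 14 h × 30 d = 15,624 Wh = 15.62 kWh
washing machine: 532.2 W × 1.8 h × 30 d = 28,739 Wh = 28.74 kWh
ceiling fan: 73.6 W × 0.975 h × 30 d = 2,153 Wh = 2.153 kWh
well pump: 558 W × 7.57 h × 30 d = 126,722 Wh = 126.7 kWh
Total energy = 415.3 + 38.38 + 15.62 + 28.74 + 2.153 + 126.7 = 626.9 kWh
Cost = 626.9 kWh × £0.246 = £154.21 ≈ £154

£154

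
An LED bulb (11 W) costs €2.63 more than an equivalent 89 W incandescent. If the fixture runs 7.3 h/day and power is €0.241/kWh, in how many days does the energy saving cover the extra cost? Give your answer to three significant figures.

Power saved = 89 − 11 = 78 W
Daily energy saved = 78 W × 7.3 h = 569.4 Wh = 0.5694 kWh
Daily savings = 0.5694 × €0.241 = €0.1372
Payback = €2.63 / €0.1372 per day = 19.17 days

19.2 days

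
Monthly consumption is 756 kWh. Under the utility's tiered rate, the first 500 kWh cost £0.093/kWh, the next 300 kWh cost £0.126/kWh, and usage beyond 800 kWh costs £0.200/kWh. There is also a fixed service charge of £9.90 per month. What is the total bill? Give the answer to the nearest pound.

£89

First 500 kWh × £0.093 = £46.50
Next 256 kWh × £0.126 = £32.26
Remaining tier: 0 kWh (not reached)
Energy charge = £78.76; + service £9.90 = £88.66 ≈ £89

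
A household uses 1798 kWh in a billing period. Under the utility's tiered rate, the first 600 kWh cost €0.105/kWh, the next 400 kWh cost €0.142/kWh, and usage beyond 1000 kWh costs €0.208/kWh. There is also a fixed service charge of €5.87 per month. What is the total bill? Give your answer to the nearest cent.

First 600 kWh × €0.105 = €63.00
Next 400 kWh × €0.142 = €56.80
Remaining 798 kWh × €0.208 = €165.98
Energy charge = €285.78; + service €5.87 = €291.65

€291.65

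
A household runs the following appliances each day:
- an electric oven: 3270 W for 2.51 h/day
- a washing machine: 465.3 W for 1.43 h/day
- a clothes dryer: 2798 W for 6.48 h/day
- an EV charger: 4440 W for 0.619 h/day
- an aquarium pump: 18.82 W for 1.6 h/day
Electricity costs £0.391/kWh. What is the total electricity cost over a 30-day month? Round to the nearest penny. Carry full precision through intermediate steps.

£349.35

electric oven: 3270 W × 2.51 h × 30 d = 246,231 Wh = 246.2 kWh
washing machine: 465.3 W × 1.43 h × 30 d = 19,961 Wh = 19.96 kWh
clothes dryer: 2798 W × 6.48 h × 30 d = 543,931 Wh = 543.9 kWh
EV charger: 4440 W × 0.619 h × 30 d = 82,451 Wh = 82.45 kWh
aquarium pump: 18.82 W × 1.6 h × 30 d = 903 Wh = 0.9034 kWh
Total energy = 246.2 + 19.96 + 543.9 + 82.45 + 0.9034 = 893.5 kWh
Cost = 893.5 kWh × £0.391 = £349.35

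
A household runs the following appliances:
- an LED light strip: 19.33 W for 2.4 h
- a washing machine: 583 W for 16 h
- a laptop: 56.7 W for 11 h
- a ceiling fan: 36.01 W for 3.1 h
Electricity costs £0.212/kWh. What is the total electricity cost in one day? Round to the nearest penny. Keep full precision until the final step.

LED light strip: 19.33 W × 2.4 h = 46 Wh = 0.04639 kWh
washing machine: 583 W × 16 h = 9,328 Wh = 9.328 kWh
laptop: 56.7 W × 11 h = 624 Wh = 0.6237 kWh
ceiling fan: 36.01 W × 3.1 h = 112 Wh = 0.1116 kWh
Total energy = 0.04639 + 9.328 + 0.6237 + 0.1116 = 10.11 kWh
Cost = 10.11 kWh × £0.212 = £2.14

£2.14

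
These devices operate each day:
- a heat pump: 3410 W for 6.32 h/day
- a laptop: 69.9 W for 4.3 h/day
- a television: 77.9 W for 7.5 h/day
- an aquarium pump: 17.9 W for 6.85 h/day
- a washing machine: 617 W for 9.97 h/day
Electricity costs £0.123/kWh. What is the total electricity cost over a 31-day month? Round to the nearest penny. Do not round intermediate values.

£109.47

heat pump: 3410 W × 6.32 h × 31 d = 668,087 Wh = 668.1 kWh
laptop: 69.9 W × 4.3 h × 31 d = 9,318 Wh = 9.318 kWh
television: 77.9 W × 7.5 h × 31 d = 18,112 Wh = 18.11 kWh
aquarium pump: 17.9 W × 6.85 h × 31 d = 3,801 Wh = 3.801 kWh
washing machine: 617 W × 9.97 h × 31 d = 190,696 Wh = 190.7 kWh
Total energy = 668.1 + 9.318 + 18.11 + 3.801 + 190.7 = 890 kWh
Cost = 890 kWh × £0.123 = £109.47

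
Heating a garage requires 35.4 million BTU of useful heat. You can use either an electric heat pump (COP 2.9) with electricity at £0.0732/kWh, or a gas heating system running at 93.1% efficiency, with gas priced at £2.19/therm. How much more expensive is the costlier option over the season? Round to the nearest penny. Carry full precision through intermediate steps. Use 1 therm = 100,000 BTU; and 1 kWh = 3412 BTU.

Heat load = 35.4 × 10⁶ BTU = 35,400,000 BTU
Gas: input = 35,400,000 / 0.931 = 38,023,631 BTU = 380.2 therm → 380.2 × £2.19 = £832.72
Heat pump: 35,400,000 BTU / 3412 = 10,380 kWh heat; / 2.9 = 3,578 kWh in → × £0.0732 = £261.88
Difference = |£832.72 − £261.88| = £570.83

£570.83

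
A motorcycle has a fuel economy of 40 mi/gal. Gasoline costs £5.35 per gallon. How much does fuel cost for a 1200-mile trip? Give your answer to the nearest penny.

Fuel = 1200 mi / 40 mpg = 30 gal
Cost = 30 gal × £5.35/gal = £160.50

£160.50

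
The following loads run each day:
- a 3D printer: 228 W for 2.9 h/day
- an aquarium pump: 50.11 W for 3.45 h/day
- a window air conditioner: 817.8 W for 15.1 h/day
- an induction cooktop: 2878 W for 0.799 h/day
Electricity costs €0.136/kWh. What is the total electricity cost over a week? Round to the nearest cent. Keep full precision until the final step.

€14.74

3D printer: 228 W × 2.9 h × 7 d = 4,628 Wh = 4.628 kWh
aquarium pump: 50.11 W × 3.45 h × 7 d = 1,210 Wh = 1.21 kWh
window air conditioner: 817.8 W × 15.1 h × 7 d = 86,441 Wh = 86.44 kWh
induction cooktop: 2878 W × 0.799 h × 7 d = 16,097 Wh = 16.1 kWh
Total energy = 4.628 + 1.21 + 86.44 + 16.1 = 108.4 kWh
Cost = 108.4 kWh × €0.136 = €14.74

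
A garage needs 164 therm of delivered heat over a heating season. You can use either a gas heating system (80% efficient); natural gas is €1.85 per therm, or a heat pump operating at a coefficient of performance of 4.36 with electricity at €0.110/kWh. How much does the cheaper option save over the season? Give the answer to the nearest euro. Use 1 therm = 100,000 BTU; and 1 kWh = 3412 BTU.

€258

Heat load = 164 therm × 100,000 = 16,400,000 BTU
Gas: input = 16,400,000 / 0.80 = 20,500,000 BTU = 205 therm → 205 × €1.85 = €379.25
Heat pump: 16,400,000 BTU / 3412 = 4,807 kWh heat; / 4.36 = 1,102 kWh in → × €0.110 = €121.27
Difference = |€379.25 − €121.27| = €257.98 ≈ €258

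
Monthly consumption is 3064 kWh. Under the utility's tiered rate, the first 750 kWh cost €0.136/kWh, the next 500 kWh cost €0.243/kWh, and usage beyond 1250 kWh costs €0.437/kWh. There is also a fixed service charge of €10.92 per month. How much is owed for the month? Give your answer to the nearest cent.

First 750 kWh × €0.136 = €102.00
Next 500 kWh × €0.243 = €121.50
Remaining 1814 kWh × €0.437 = €792.72
Energy charge = €1,016.22; + service €10.92 = €1,027.14

€1027.14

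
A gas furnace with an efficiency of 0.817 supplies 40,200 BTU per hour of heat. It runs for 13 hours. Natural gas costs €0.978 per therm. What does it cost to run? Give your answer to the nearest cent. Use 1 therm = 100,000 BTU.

Heat delivered = 40,200 BTU/h × 13 h = 522,600 BTU
Gas input = 522,600 / 0.817 = 639,657 BTU
= 639,657 / 100,000 = 6.397 therm
Cost = 6.397 × €0.978/therm = €6.26

€6.26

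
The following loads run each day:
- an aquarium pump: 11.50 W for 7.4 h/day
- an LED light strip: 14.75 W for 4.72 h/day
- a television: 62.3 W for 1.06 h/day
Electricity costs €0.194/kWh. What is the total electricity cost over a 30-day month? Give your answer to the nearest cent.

aquarium pump: 11.50 W × 7.4 h × 30 d = 2,553 Wh = 2.553 kWh
LED light strip: 14.75 W × 4.72 h × 30 d = 2,089 Wh = 2.089 kWh
television: 62.3 W × 1.06 h × 30 d = 1,981 Wh = 1.981 kWh
Total energy = 2.553 + 2.089 + 1.981 = 6.623 kWh
Cost = 6.623 kWh × €0.194 = €1.28

€1.28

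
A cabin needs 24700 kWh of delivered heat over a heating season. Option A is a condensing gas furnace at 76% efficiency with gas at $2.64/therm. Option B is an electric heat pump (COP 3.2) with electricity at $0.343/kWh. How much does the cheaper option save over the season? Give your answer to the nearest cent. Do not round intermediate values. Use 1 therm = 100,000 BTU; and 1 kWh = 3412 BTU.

$279.96

Heat load = 24700 kWh × 3412 = 84,276,400 BTU
Gas: input = 84,276,400 / 0.76 = 110,890,000 BTU = 1,109 therm → 1,109 × $2.64 = $2,927.50
Heat pump: 84,276,400 BTU / 3412 = 24,700 kWh heat; / 3.2 = 7,719 kWh in → × $0.343 = $2,647.53
Difference = |$2,927.50 − $2,647.53| = $279.96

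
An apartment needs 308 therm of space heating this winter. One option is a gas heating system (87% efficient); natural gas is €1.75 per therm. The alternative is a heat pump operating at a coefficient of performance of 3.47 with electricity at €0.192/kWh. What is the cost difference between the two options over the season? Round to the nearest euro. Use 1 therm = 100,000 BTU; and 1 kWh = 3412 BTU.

€120

Heat load = 308 therm × 100,000 = 30,800,000 BTU
Gas: input = 30,800,000 / 0.87 = 35,402,299 BTU = 354 therm → 354 × €1.75 = €619.54
Heat pump: 30,800,000 BTU / 3412 = 9,027 kWh heat; / 3.47 = 2,601 kWh in → × €0.192 = €499.47
Difference = |€619.54 − €499.47| = €120.07 ≈ €120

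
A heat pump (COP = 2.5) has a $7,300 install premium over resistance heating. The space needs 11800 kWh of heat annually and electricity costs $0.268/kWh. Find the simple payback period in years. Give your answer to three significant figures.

3.85 years

Resistance: 11800 kWh × $0.268 = $3,162.40/yr
Heat pump: 11800 / 2.5 = 4720 kWh in → × $0.268 = $1,264.96/yr
Annual savings = $1,897.44
Payback = $7,300 / $1,897.44 = 3.85 years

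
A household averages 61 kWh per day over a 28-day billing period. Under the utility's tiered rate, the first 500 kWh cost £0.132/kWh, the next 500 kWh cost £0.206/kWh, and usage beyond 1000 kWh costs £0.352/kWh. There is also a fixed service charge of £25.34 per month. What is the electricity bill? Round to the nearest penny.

£443.56

Usage = 61 kWh/day × 28 days = 1708 kWh
First 500 kWh × £0.132 = £66.00
Next 500 kWh × £0.206 = £103.00
Remaining 708 kWh × £0.352 = £249.22
Energy charge = £418.22; + service £25.34 = £443.56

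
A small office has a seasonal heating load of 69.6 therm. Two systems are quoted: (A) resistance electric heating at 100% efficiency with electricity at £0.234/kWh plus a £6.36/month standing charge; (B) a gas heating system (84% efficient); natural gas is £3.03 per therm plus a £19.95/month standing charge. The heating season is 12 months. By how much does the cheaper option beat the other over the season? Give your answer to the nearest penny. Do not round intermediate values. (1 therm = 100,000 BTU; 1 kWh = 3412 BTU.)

£63.19

Heat load = 69.6 therm × 100,000 = 6,960,000 BTU
Gas: input = 6,960,000 / 0.84 = 8,285,714 BTU = 82.86 therm → 82.86 × £3.03 = £251.06; + 12 × £19.95 standing = £490.46
Electric: 6,960,000 BTU / 3412 = 2,040 kWh → × £0.234 = £477.33; + 12 × £6.36 standing = £553.65
Difference = |£490.46 − £553.65| = £63.19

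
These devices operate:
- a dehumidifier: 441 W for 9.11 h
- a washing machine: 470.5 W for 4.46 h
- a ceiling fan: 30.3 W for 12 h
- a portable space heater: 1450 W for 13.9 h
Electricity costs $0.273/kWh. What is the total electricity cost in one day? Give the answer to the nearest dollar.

$7

dehumidifier: 441 W × 9.11 h = 4,018 Wh = 4.018 kWh
washing machine: 470.5 W × 4.46 h = 2,098 Wh = 2.098 kWh
ceiling fan: 30.3 W × 12 h = 364 Wh = 0.3636 kWh
portable space heater: 1450 W × 13.9 h = 20,155 Wh = 20.16 kWh
Total energy = 4.018 + 2.098 + 0.3636 + 20.16 = 26.63 kWh
Cost = 26.63 kWh × $0.273 = $7.27 ≈ $7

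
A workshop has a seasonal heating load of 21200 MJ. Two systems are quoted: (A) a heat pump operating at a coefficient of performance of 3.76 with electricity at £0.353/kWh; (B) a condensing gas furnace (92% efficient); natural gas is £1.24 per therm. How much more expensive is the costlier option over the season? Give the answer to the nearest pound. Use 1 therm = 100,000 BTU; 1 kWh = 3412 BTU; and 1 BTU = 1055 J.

£282

Heat load = 21200 MJ = 21,200,000,000 J / 1055 = 20,094,787 BTU
Gas: input = 20,094,787 / 0.92 = 21,842,159 BTU = 218.4 therm → 218.4 × £1.24 = £270.84
Heat pump: 20,094,787 BTU / 3412 = 5,889 kWh heat; / 3.76 = 1,566 kWh in → × £0.353 = £552.92
Difference = |£270.84 − £552.92| = £282.08 ≈ £282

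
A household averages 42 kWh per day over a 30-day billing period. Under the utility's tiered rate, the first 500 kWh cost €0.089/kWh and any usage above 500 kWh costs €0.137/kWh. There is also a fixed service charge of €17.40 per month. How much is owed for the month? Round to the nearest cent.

€166.02

Usage = 42 kWh/day × 30 days = 1260 kWh
First 500 kWh × €0.089 = €44.50
Remaining 760 kWh × €0.137 = €104.12
Energy charge = €148.62; + service €17.40 = €166.02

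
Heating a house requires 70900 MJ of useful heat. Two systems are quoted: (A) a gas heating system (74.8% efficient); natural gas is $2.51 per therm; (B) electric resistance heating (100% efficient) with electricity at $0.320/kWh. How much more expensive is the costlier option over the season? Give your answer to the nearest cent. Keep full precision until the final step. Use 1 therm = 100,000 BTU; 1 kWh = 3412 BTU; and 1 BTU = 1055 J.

$4047.72

Heat load = 70900 MJ = 70,900,000,000 J / 1055 = 67,203,791 BTU
Gas: input = 67,203,791 / 0.748 = 89,844,641 BTU = 898.4 therm → 898.4 × $2.51 = $2,255.10
Electric: 67,203,791 BTU / 3412 = 19,700 kWh → × $0.320 = $6,302.82
Difference = |$2,255.10 − $6,302.82| = $4,047.72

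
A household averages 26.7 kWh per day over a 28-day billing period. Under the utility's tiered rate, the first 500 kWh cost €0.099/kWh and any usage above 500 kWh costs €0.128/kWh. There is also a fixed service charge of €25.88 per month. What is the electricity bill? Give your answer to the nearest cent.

Usage = 26.7 kWh/day × 28 days = 747.6 kWh
First 500 kWh × €0.099 = €49.50
Remaining 247.6 kWh × €0.128 = €31.69
Energy charge = €81.19; + service €25.88 = €107.07

€107.07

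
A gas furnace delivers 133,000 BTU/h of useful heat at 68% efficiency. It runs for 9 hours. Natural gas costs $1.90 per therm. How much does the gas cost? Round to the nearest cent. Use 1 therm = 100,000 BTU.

$33.45

Heat delivered = 133,000 BTU/h × 9 h = 1,197,000 BTU
Gas input = 1,197,000 / 0.68 = 1,760,294 BTU
= 1,760,294 / 100,000 = 17.6 therm
Cost = 17.6 × $1.90/therm = $33.45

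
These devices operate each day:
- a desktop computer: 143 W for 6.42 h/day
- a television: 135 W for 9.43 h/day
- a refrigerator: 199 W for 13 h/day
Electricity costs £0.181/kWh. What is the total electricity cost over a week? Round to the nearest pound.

£6

desktop computer: 143 W × 6.42 h × 7 d = 6,426 Wh = 6.426 kWh
television: 135 W × 9.43 h × 7 d = 8,911 Wh = 8.911 kWh
refrigerator: 199 W × 13 h × 7 d = 18,109 Wh = 18.11 kWh
Total energy = 6.426 + 8.911 + 18.11 = 33.45 kWh
Cost = 33.45 kWh × £0.181 = £6.05 ≈ £6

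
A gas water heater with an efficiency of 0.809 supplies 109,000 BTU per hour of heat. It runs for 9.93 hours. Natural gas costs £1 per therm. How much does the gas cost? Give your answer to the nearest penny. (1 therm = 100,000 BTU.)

Heat delivered = 109,000 BTU/h × 9.93 h = 1,082,370 BTU
Gas input = 1,082,370 / 0.809 = 1,337,911 BTU
= 1,337,911 / 100,000 = 13.38 therm
Cost = 13.38 × £1/therm = £13.38

£13.38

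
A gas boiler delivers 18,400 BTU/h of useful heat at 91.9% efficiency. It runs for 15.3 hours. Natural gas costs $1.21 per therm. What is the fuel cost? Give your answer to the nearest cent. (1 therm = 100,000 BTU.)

$3.71

Heat delivered = 18,400 BTU/h × 15.3 h = 281,520 BTU
Gas input = 281,520 / 0.919 = 306,333 BTU
= 306,333 / 100,000 = 3.063 therm
Cost = 3.063 × $1.21/therm = $3.71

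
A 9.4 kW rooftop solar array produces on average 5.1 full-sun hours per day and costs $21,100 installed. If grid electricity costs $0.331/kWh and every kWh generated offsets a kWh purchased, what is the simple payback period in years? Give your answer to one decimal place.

Daily generation = 9.4 kW × 5.1 h = 47.94 kWh
Annual generation = 47.94 × 365 = 17498 kWh
Annual savings = 17498 × $0.331 = $5,791.87
Payback = $21,100 / $5,791.87 = 3.64 years

3.6 years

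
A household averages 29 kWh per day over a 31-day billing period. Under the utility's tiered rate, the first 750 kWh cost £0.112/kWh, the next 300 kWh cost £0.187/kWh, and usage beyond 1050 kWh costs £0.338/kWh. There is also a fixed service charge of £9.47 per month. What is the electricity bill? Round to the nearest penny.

£121.33

Usage = 29 kWh/day × 31 days = 899 kWh
First 750 kWh × £0.112 = £84.00
Next 149 kWh × £0.187 = £27.86
Remaining tier: 0 kWh (not reached)
Energy charge = £111.86; + service £9.47 = £121.33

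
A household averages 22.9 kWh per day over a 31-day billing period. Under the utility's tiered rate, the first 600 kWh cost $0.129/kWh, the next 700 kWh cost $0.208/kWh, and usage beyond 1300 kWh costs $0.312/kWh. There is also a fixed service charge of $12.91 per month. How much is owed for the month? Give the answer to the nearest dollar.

$113

Usage = 22.9 kWh/day × 31 days = 709.9 kWh
First 600 kWh × $0.129 = $77.40
Next 109.9 kWh × $0.208 = $22.86
Remaining tier: 0 kWh (not reached)
Energy charge = $100.26; + service $12.91 = $113.17 ≈ $113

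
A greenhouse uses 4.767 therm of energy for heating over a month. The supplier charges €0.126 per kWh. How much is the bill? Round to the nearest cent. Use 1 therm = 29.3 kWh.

€17.60

4.767 therm × (29.3 kWh/therm) = 139.7 kWh
Cost = 139.7 kWh × €0.126/kWh = €17.60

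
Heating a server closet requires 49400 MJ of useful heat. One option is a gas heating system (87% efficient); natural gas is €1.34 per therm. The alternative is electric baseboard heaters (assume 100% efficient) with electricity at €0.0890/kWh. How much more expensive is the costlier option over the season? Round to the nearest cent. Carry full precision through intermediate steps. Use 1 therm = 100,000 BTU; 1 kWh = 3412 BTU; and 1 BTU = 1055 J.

Heat load = 49400 MJ = 49,400,000,000 J / 1055 = 46,824,645 BTU
Gas: input = 46,824,645 / 0.87 = 53,821,431 BTU = 538.2 therm → 538.2 × €1.34 = €721.21
Electric: 46,824,645 BTU / 3412 = 13,720 kWh → × €0.0890 = €1,221.39
Difference = |€721.21 − €1,221.39| = €500.19

€500.19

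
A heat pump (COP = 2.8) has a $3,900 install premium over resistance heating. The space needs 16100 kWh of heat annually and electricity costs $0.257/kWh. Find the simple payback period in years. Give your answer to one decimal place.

1.5 years

Resistance: 16100 kWh × $0.257 = $4,137.70/yr
Heat pump: 16100 / 2.8 = 5750 kWh in → × $0.257 = $1,477.75/yr
Annual savings = $2,659.95
Payback = $3,900 / $2,659.95 = 1.47 years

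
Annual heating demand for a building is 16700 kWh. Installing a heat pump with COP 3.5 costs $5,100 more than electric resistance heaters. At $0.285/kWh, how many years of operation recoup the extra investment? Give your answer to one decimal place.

Resistance: 16700 kWh × $0.285 = $4,759.50/yr
Heat pump: 16700 / 3.5 = 4771 kWh in → × $0.285 = $1,359.86/yr
Annual savings = $3,399.64
Payback = $5,100 / $3,399.64 = 1.5 years

1.5 years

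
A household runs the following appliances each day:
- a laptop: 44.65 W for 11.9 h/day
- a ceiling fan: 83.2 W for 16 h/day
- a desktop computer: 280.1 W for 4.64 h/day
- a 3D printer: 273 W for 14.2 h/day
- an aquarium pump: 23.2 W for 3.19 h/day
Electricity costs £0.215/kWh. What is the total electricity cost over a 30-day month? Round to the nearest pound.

£46

laptop: 44.65 W × 11.9 h × 30 d = 15,940 Wh = 15.94 kWh
ceiling fan: 83.2 W × 16 h × 30 d = 39,936 Wh = 39.94 kWh
desktop computer: 280.1 W × 4.64 h × 30 d = 38,990 Wh = 38.99 kWh
3D printer: 273 W × 14.2 h × 30 d = 116,298 Wh = 116.3 kWh
aquarium pump: 23.2 W × 3.19 h × 30 d = 2,220 Wh = 2.22 kWh
Total energy = 15.94 + 39.94 + 38.99 + 116.3 + 2.22 = 213.4 kWh
Cost = 213.4 kWh × £0.215 = £45.88 ≈ £46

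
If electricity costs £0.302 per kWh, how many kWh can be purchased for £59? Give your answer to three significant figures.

195 kWh

£59 / £0.302 per kWh = 195.4 kWh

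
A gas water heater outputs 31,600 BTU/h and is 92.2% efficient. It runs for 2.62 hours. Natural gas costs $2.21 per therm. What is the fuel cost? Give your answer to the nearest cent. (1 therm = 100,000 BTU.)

$1.98

Heat delivered = 31,600 BTU/h × 2.62 h = 82,792 BTU
Gas input = 82,792 / 0.922 = 89,796 BTU
= 89,796 / 100,000 = 0.898 therm
Cost = 0.898 × $2.21/therm = $1.98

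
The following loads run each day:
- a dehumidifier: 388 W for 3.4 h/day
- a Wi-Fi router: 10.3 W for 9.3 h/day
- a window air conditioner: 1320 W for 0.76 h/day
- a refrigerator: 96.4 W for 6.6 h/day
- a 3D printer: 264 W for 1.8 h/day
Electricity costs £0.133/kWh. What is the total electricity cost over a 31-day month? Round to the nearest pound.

dehumidifier: 388 W × 3.4 h × 31 d = 40,895 Wh = 40.9 kWh
Wi-Fi router: 10.3 W × 9.3 h × 31 d = 2,969 Wh = 2.969 kWh
window air conditioner: 1320 W × 0.76 h × 31 d = 31,099 Wh = 31.1 kWh
refrigerator: 96.4 W × 6.6 h × 31 d = 19,723 Wh = 19.72 kWh
3D printer: 264 W × 1.8 h × 31 d = 14,731 Wh = 14.73 kWh
Total energy = 40.9 + 2.969 + 31.1 + 19.72 + 14.73 = 109.4 kWh
Cost = 109.4 kWh × £0.133 = £14.55 ≈ £15

£15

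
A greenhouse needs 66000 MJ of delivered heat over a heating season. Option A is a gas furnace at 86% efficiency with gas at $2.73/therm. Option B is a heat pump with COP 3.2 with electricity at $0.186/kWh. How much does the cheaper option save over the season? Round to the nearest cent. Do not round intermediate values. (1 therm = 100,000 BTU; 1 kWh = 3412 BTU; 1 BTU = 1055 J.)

$920.17

Heat load = 66000 MJ = 66,000,000,000 J / 1055 = 62,559,242 BTU
Gas: input = 62,559,242 / 0.86 = 72,743,304 BTU = 727.4 therm → 727.4 × $2.73 = $1,985.89
Heat pump: 62,559,242 BTU / 3412 = 18,340 kWh heat; / 3.2 = 5,730 kWh in → × $0.186 = $1,065.73
Difference = |$1,985.89 − $1,065.73| = $920.17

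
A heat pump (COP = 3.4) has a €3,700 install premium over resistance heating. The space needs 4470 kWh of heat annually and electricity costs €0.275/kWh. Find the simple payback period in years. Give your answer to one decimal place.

Resistance: 4470 kWh × €0.275 = €1,229.25/yr
Heat pump: 4470 / 3.4 = 1315 kWh in → × €0.275 = €361.54/yr
Annual savings = €867.71
Payback = €3,700 / €867.71 = 4.26 years

4.3 years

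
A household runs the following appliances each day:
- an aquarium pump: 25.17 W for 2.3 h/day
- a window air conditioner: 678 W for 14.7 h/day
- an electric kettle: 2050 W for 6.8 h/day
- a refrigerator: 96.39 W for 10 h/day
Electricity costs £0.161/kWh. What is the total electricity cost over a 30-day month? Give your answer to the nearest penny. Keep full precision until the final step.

£120.40

aquarium pump: 25.17 W × 2.3 h × 30 d = 1,737 Wh = 1.737 kWh
window air conditioner: 678 W × 14.7 h × 30 d = 298,998 Wh = 299 kWh
electric kettle: 2050 W × 6.8 h × 30 d = 418,200 Wh = 418.2 kWh
refrigerator: 96.39 W × 10 h × 30 d = 28,917 Wh = 28.92 kWh
Total energy = 1.737 + 299 + 418.2 + 28.92 = 747.9 kWh
Cost = 747.9 kWh × £0.161 = £120.40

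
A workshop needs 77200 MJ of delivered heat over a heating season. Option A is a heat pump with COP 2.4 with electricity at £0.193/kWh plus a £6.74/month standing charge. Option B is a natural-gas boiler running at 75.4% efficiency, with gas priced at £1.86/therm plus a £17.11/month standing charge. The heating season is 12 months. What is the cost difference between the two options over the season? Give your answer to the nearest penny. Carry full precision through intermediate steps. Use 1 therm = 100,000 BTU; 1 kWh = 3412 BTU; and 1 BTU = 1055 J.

Heat load = 77200 MJ = 77,200,000,000 J / 1055 = 73,175,355 BTU
Gas: input = 73,175,355 / 0.754 = 97,049,543 BTU = 970.5 therm → 970.5 × £1.86 = £1,805.12; + 12 × £17.11 standing = £2,010.44
Heat pump: 73,175,355 BTU / 3412 = 21,450 kWh heat; / 2.4 = 8,936 kWh in → × £0.193 = £1,724.65; + 12 × £6.74 standing = £1,805.53
Difference = |£2,010.44 − £1,805.53| = £204.91

£204.91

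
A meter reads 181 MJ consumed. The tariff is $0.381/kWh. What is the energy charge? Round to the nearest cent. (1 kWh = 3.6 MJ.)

$19.16

181 MJ × (0.27778 kWh/MJ) = 50.28 kWh
Cost = 50.28 kWh × $0.381/kWh = $19.16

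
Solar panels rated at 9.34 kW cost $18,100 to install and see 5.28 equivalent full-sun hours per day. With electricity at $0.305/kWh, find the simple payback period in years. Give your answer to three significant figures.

3.30 years

Daily generation = 9.34 kW × 5.28 h = 49.32 kWh
Annual generation = 49.32 × 365 = 18000 kWh
Annual savings = 18000 × $0.305 = $5,490.01
Payback = $18,100 / $5,490.01 = 3.3 years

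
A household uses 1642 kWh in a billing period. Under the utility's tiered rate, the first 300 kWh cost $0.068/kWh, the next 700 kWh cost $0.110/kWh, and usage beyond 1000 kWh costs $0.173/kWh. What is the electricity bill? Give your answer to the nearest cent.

First 300 kWh × $0.068 = $20.40
Next 700 kWh × $0.110 = $77.00
Remaining 642 kWh × $0.173 = $111.07
Total = $208.47

$208.47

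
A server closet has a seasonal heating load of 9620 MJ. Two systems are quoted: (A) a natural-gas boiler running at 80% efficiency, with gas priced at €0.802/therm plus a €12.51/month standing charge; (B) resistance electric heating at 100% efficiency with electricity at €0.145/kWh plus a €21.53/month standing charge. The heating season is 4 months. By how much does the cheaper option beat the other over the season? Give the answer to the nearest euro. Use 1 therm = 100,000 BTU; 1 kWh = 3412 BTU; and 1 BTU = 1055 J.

€332

Heat load = 9620 MJ = 9,620,000,000 J / 1055 = 9,118,483 BTU
Gas: input = 9,118,483 / 0.80 = 11,398,104 BTU = 114 therm → 114 × €0.802 = €91.41; + 4 × €12.51 standing = €141.45
Electric: 9,118,483 BTU / 3412 = 2,672 kWh → × €0.145 = €387.51; + 4 × €21.53 standing = €473.63
Difference = |€141.45 − €473.63| = €332.18 ≈ €332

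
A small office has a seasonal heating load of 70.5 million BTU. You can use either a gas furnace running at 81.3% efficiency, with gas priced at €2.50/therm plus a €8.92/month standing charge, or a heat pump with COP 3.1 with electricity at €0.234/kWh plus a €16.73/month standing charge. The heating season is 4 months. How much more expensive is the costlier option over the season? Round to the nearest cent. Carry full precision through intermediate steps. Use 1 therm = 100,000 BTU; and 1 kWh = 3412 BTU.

Heat load = 70.5 × 10⁶ BTU = 70,500,000 BTU
Gas: input = 70,500,000 / 0.813 = 86,715,867 BTU = 867.2 therm → 867.2 × €2.50 = €2,167.90; + 4 × €8.92 standing = €2,203.58
Heat pump: 70,500,000 BTU / 3412 = 20,660 kWh heat; / 3.1 = 6,665 kWh in → × €0.234 = €1,559.68; + 4 × €16.73 standing = €1,626.60
Difference = |€2,203.58 − €1,626.60| = €576.98

€576.98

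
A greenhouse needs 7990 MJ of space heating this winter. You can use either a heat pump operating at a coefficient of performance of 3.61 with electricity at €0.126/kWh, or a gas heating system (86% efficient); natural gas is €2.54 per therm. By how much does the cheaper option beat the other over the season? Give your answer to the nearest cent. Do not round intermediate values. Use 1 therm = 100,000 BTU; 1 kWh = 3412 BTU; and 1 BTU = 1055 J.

€146.21

Heat load = 7990 MJ = 7,990,000,000 J / 1055 = 7,573,460 BTU
Gas: input = 7,573,460 / 0.860 = 8,806,349 BTU = 88.06 therm → 88.06 × €2.54 = €223.68
Heat pump: 7,573,460 BTU / 3412 = 2,220 kWh heat; / 3.61 = 614.9 kWh in → × €0.126 = €77.47
Difference = |€223.68 − €77.47| = €146.21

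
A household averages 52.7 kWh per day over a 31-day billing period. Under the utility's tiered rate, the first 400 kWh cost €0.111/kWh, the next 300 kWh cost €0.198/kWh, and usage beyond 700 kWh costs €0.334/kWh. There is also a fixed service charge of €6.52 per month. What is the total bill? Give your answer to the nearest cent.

€422.18

Usage = 52.7 kWh/day × 31 days = 1633.7 kWh
First 400 kWh × €0.111 = €44.40
Next 300 kWh × €0.198 = €59.40
Remaining 933.7 kWh × €0.334 = €311.86
Energy charge = €415.66; + service €6.52 = €422.18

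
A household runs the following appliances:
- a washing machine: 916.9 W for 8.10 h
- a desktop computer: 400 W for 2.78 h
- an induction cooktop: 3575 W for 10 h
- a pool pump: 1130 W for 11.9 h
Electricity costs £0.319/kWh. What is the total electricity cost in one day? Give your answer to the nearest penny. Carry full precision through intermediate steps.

£18.42

washing machine: 916.9 W × 8.10 h = 7,427 Wh = 7.427 kWh
desktop computer: 400 W × 2.78 h = 1,112 Wh = 1.112 kWh
induction cooktop: 3575 W × 10 h = 35,750 Wh = 35.75 kWh
pool pump: 1130 W × 11.9 h = 13,447 Wh = 13.45 kWh
Total energy = 7.427 + 1.112 + 35.75 + 13.45 = 57.74 kWh
Cost = 57.74 kWh × £0.319 = £18.42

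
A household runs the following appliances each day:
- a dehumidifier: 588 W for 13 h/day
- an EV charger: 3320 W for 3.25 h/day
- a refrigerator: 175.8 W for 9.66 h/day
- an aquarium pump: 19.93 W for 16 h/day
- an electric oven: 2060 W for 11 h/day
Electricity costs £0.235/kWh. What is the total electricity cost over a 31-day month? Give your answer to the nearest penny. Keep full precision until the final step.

£314.06

dehumidifier: 588 W × 13 h × 31 d = 236,964 Wh = 237 kWh
EV charger: 3320 W × 3.25 h × 31 d = 334,490 Wh = 334.5 kWh
refrigerator: 175.8 W × 9.66 h × 31 d = 52,645 Wh = 52.65 kWh
aquarium pump: 19.93 W × 16 h × 31 d = 9,885 Wh = 9.885 kWh
electric oven: 2060 W × 11 h × 31 d = 702,460 Wh = 702.5 kWh
Total energy = 237 + 334.5 + 52.65 + 9.885 + 702.5 = 1,336 kWh
Cost = 1,336 kWh × £0.235 = £314.06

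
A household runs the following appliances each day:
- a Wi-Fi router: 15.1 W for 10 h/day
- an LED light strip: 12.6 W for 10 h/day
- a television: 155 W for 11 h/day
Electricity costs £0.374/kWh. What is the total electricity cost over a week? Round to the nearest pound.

£5

Wi-Fi router: 15.1 W × 10 h × 7 d = 1,057 Wh = 1.057 kWh
LED light strip: 12.6 W × 10 h × 7 d = 882 Wh = 0.882 kWh
television: 155 W × 11 h × 7 d = 11,935 Wh = 11.94 kWh
Total energy = 1.057 + 0.882 + 11.94 = 13.87 kWh
Cost = 13.87 kWh × £0.374 = £5.19 ≈ £5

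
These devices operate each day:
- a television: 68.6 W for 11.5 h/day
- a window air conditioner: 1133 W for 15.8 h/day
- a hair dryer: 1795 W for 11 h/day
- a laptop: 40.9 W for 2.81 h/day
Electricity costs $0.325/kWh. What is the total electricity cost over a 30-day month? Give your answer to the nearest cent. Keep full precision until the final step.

television: 68.6 W × 11.5 h × 30 d = 23,667 Wh = 23.67 kWh
window air conditioner: 1133 W × 15.8 h × 30 d = 537,042 Wh = 537 kWh
hair dryer: 1795 W × 11 h × 30 d = 592,350 Wh = 592.4 kWh
laptop: 40.9 W × 2.81 h × 30 d = 3,448 Wh = 3.448 kWh
Total energy = 23.67 + 537 + 592.4 + 3.448 = 1,157 kWh
Cost = 1,157 kWh × $0.325 = $375.86

$375.86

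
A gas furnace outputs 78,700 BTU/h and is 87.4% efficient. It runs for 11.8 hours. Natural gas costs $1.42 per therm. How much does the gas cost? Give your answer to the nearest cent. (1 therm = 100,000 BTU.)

Heat delivered = 78,700 BTU/h × 11.8 h = 928,660 BTU
Gas input = 928,660 / 0.874 = 1,062,540 BTU
= 1,062,540 / 100,000 = 10.63 therm
Cost = 10.63 × $1.42/therm = $15.09

$15.09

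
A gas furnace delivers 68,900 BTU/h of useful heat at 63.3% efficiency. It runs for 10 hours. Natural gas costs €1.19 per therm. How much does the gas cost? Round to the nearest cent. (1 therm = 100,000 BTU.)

€12.95

Heat delivered = 68,900 BTU/h × 10 h = 689,000 BTU
Gas input = 689,000 / 0.633 = 1,088,468 BTU
= 1,088,468 / 100,000 = 10.88 therm
Cost = 10.88 × €1.19/therm = €12.95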